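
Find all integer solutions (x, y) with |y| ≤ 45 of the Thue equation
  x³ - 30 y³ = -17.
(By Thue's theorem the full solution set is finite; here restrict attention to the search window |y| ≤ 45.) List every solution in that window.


The equation is x³ - 30y³ = -17. For fixed y, x³ = 30·y³ − 17, so a solution requires the RHS to be a perfect cube.
Strategy: iterate y from -45 to 45, compute RHS = 30·y³ − 17, and check whether it is a (positive or negative) perfect cube.
Check small values of y:
  y = 0: RHS = -17 is not a perfect cube.
  y = 1: RHS = 13 is not a perfect cube.
  y = -1: RHS = -47 is not a perfect cube.
  y = 2: RHS = 223 is not a perfect cube.
  y = -2: RHS = -257 is not a perfect cube.
  y = 3: RHS = 793 is not a perfect cube.
  y = -3: RHS = -827 is not a perfect cube.
Continuing the search up to |y| = 45 finds no solutions either.
No (x, y) in the scanned range satisfies the equation.

No integer solutions with |y| ≤ 45.


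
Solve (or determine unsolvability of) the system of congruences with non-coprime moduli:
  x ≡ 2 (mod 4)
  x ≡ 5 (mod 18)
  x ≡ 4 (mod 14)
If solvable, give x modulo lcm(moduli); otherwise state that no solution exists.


Moduli 4, 18, 14 are not pairwise coprime, so CRT works modulo lcm(m_i) when all pairwise compatibility conditions hold.
Pairwise compatibility: gcd(m_i, m_j) must divide a_i - a_j for every pair.
Merge one congruence at a time:
  Start: x ≡ 2 (mod 4).
  Combine with x ≡ 5 (mod 18): gcd(4, 18) = 2, and 5 - 2 = 3 is NOT divisible by 2.
    ⇒ system is inconsistent (no integer solution).

No solution (the system is inconsistent).


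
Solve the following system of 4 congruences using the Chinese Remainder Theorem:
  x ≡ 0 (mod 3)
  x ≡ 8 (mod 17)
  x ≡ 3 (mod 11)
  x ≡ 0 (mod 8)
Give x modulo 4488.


Product of moduli M = 3 · 17 · 11 · 8 = 4488.
Merge one congruence at a time:
  Start: x ≡ 0 (mod 3).
  Combine with x ≡ 8 (mod 17); new modulus lcm = 51.
    Write x = 0 + 3·t and substitute into x ≡ 8 (mod 17): 3·t ≡ 8 − 0 = 8 (mod 17).
    The inverse of 3 mod 17 is 6 (since 3·6 = 18 = 1·17 + 1), so t ≡ 6·8 = 48 ≡ 14 (mod 17).
    Then x = 0 + 3·14 = 42, valid modulo lcm(3, 17) = 51: x ≡ 42 (mod 51).
  Combine with x ≡ 3 (mod 11); new modulus lcm = 561.
    Write x = 42 + 51·t and substitute into x ≡ 3 (mod 11): 51·t ≡ 3 − 42 = -39 (mod 11).
    Reduce coefficients mod 11: 7·t ≡ 5 (mod 11).
    The inverse of 7 mod 11 is 8 (since 7·8 = 56 = 5·11 + 1), so t ≡ 8·5 = 40 ≡ 7 (mod 11).
    Then x = 42 + 51·7 = 399, valid modulo lcm(51, 11) = 561: x ≡ 399 (mod 561).
  Combine with x ≡ 0 (mod 8); new modulus lcm = 4488.
    Write x = 399 + 561·t and substitute into x ≡ 0 (mod 8): 561·t ≡ 0 − 399 = -399 (mod 8).
    Reduce coefficients mod 8: 1·t ≡ 1 (mod 8).
    So t ≡ 1 (mod 8).
    Then x = 399 + 561·1 = 960, valid modulo lcm(561, 8) = 4488: x ≡ 960 (mod 4488).
Verify against each original: 960 mod 3 = 0, 960 mod 17 = 8, 960 mod 11 = 3, 960 mod 8 = 0.

x ≡ 960 (mod 4488).


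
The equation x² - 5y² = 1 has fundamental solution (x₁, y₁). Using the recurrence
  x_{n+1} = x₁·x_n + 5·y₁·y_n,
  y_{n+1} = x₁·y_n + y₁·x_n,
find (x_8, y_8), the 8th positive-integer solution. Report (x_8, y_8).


Step 1: Find the fundamental solution (x₁, y₁) of x² - 5y² = 1.
  Expand √5 as a continued fraction. a₀ = ⌊√5⌋ = 2; iterate m_{k+1} = d_k·a_k − m_k, d_{k+1} = (5 − m_{k+1}²)/d_k, a_{k+1} = ⌊(a₀ + m_{k+1})/d_{k+1}⌋ (starting m₀ = 0, d₀ = 1), with convergents p_k = a_k·p_{k-1} + p_{k-2}, q_k = a_k·q_{k-1} + q_{k-2} (p₋₁ = 1, q₋₁ = 0):
  k = 0: a₀ = 2; p₀/q₀ = 2/1; p₀² − 5·q₀² = 4 − 5 = -1.
  k = 1: m = 2, d = 1, a = ⌊(2 + 2)/1⌋ = 4; p/q = (4·2 + 1)/(4·1 + 0) = 9/4; p² − 5·q² = 81 − 80 = 1.
  The first convergent with p² − 5·q² = 1 gives the fundamental solution (x₁, y₁) = (9, 4).
Step 2: Apply the recurrence (x_{n+1}, y_{n+1}) = (x₁x_n + 5y₁y_n, x₁y_n + y₁x_n) repeatedly.
  From (x_1, y_1) = (9, 4): x_2 = 9·9 + 5·4·4 = 161; y_2 = 9·4 + 4·9 = 72.
  From (x_2, y_2) = (161, 72): x_3 = 9·161 + 5·4·72 = 2889; y_3 = 9·72 + 4·161 = 1292.
  From (x_3, y_3) = (2889, 1292): x_4 = 9·2889 + 5·4·1292 = 51841; y_4 = 9·1292 + 4·2889 = 23184.
  From (x_4, y_4) = (51841, 23184): x_5 = 9·51841 + 5·4·23184 = 930249; y_5 = 9·23184 + 4·51841 = 416020.
  From (x_5, y_5) = (930249, 416020): x_6 = 9·930249 + 5·4·416020 = 16692641; y_6 = 9·416020 + 4·930249 = 7465176.
  From (x_6, y_6) = (16692641, 7465176): x_7 = 9·16692641 + 5·4·7465176 = 299537289; y_7 = 9·7465176 + 4·16692641 = 133957148.
  From (x_7, y_7) = (299537289, 133957148): x_8 = 9·299537289 + 5·4·133957148 = 5374978561; y_8 = 9·133957148 + 4·299537289 = 2403763488.
Step 3: Verify x_8² - 5·y_8² = 28890394531209630721 - 28890394531209630720 = 1 (should be 1). ✓

(x_1, y_1) = (9, 4); (x_8, y_8) = (5374978561, 2403763488).


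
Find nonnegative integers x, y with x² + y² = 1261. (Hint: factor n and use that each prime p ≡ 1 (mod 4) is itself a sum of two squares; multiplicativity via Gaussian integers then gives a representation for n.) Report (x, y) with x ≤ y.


Step 1: Factor n = 1261 = 13 · 97.
Step 2: Check the mod-4 condition on each prime factor: 13 ≡ 1 (mod 4), exponent 1; 97 ≡ 1 (mod 4), exponent 1.
All primes ≡ 3 (mod 4) appear to even exponent (or don't appear), so by the two-squares theorem n IS expressible as a sum of two squares.
Step 3: Build a representation. Here n = 13 · 97 is a product of primes ≡ 1 (mod 4). Each prime p ≡ 1 (mod 4) is itself a sum of two squares; find a² by testing p − a² for a perfect square:
  13: 13 − 1² = 12, 13 − 2² = 9 = 3² ⇒ 13 = 2² + 3².
  97: 97 − 1² = 96, 97 − 2² = 93, 97 − 3² = 88, 97 − 4² = 81 = 9² ⇒ 97 = 4² + 9².
  Combine using the Brahmagupta–Fibonacci identity (a² + b²)(c² + d²) = (ac − bd)² + (ad + bc)² = (ac + bd)² + (ad − bc)²:
  13 · 97 = 1261: from (2² + 3²)(4² + 9²), take (2·4 − 3·9, 2·9 + 3·4) = (8 − 27, 18 + 12) = (-19, 30); dropping signs (only squares matter) gives (19, 30); check 19² + 30² = 361 + 900 = 1261 ✓.
Step 4: Order so x ≤ y and verify: 19² + 30² = 361 + 900 = 1261 = n. ✓

n = 1261 = 19² + 30² (one valid representation with x ≤ y).


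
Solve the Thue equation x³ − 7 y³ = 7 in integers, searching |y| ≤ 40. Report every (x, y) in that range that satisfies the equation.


The equation is x³ - 7y³ = 7. For fixed y, x³ = 7·y³ + 7, so a solution requires the RHS to be a perfect cube.
Strategy: iterate y from -40 to 40, compute RHS = 7·y³ + 7, and check whether it is a (positive or negative) perfect cube.
Check small values of y:
  y = 0: RHS = 7 is not a perfect cube.
  y = 1: RHS = 14 is not a perfect cube.
  y = -1: RHS = 0 = (0)³ ⇒ x = 0 works.
  y = 2: RHS = 63 is not a perfect cube.
  y = -2: RHS = -49 is not a perfect cube.
  y = 3: RHS = 196 is not a perfect cube.
  y = -3: RHS = -182 is not a perfect cube.
Continuing the search up to |y| = 40 finds no further solutions beyond those listed.
Collected solutions: (0, -1).

Solutions (with |y| ≤ 40): (0, -1).


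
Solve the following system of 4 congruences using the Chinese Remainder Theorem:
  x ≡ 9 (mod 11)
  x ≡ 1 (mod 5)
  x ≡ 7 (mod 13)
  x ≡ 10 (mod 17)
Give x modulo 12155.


Product of moduli M = 11 · 5 · 13 · 17 = 12155.
Merge one congruence at a time:
  Start: x ≡ 9 (mod 11).
  Combine with x ≡ 1 (mod 5); new modulus lcm = 55.
    Write x = 9 + 11·t and substitute into x ≡ 1 (mod 5): 11·t ≡ 1 − 9 = -8 (mod 5).
    Reduce coefficients mod 5: 1·t ≡ 2 (mod 5).
    So t ≡ 2 (mod 5).
    Then x = 9 + 11·2 = 31, valid modulo lcm(11, 5) = 55: x ≡ 31 (mod 55).
  Combine with x ≡ 7 (mod 13); new modulus lcm = 715.
    Write x = 31 + 55·t and substitute into x ≡ 7 (mod 13): 55·t ≡ 7 − 31 = -24 (mod 13).
    Reduce coefficients mod 13: 3·t ≡ 2 (mod 13).
    The inverse of 3 mod 13 is 9 (since 3·9 = 27 = 2·13 + 1), so t ≡ 9·2 = 18 ≡ 5 (mod 13).
    Then x = 31 + 55·5 = 306, valid modulo lcm(55, 13) = 715: x ≡ 306 (mod 715).
  Combine with x ≡ 10 (mod 17); new modulus lcm = 12155.
    Write x = 306 + 715·t and substitute into x ≡ 10 (mod 17): 715·t ≡ 10 − 306 = -296 (mod 17).
    Reduce coefficients mod 17: 1·t ≡ 10 (mod 17).
    So t ≡ 10 (mod 17).
    Then x = 306 + 715·10 = 7456, valid modulo lcm(715, 17) = 12155: x ≡ 7456 (mod 12155).
Verify against each original: 7456 mod 11 = 9, 7456 mod 5 = 1, 7456 mod 13 = 7, 7456 mod 17 = 10.

x ≡ 7456 (mod 12155).


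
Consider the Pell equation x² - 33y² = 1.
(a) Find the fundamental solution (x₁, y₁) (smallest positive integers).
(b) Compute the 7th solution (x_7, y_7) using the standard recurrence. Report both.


Step 1: Find the fundamental solution (x₁, y₁) of x² - 33y² = 1.
  Expand √33 as a continued fraction. a₀ = ⌊√33⌋ = 5; iterate m_{k+1} = d_k·a_k − m_k, d_{k+1} = (33 − m_{k+1}²)/d_k, a_{k+1} = ⌊(a₀ + m_{k+1})/d_{k+1}⌋ (starting m₀ = 0, d₀ = 1), with convergents p_k = a_k·p_{k-1} + p_{k-2}, q_k = a_k·q_{k-1} + q_{k-2} (p₋₁ = 1, q₋₁ = 0):
  k = 0: a₀ = 5; p₀/q₀ = 5/1; p₀² − 33·q₀² = 25 − 33 = -8.
  k = 1: m = 5, d = 8, a = ⌊(5 + 5)/8⌋ = 1; p/q = (1·5 + 1)/(1·1 + 0) = 6/1; p² − 33·q² = 36 − 33 = 3.
  k = 2: m = 3, d = 3, a = ⌊(5 + 3)/3⌋ = 2; p/q = (2·6 + 5)/(2·1 + 1) = 17/3; p² − 33·q² = 289 − 297 = -8.
  k = 3: m = 3, d = 8, a = ⌊(5 + 3)/8⌋ = 1; p/q = (1·17 + 6)/(1·3 + 1) = 23/4; p² − 33·q² = 529 − 528 = 1.
  The first convergent with p² − 33·q² = 1 gives the fundamental solution (x₁, y₁) = (23, 4).
Step 2: Apply the recurrence (x_{n+1}, y_{n+1}) = (x₁x_n + 33y₁y_n, x₁y_n + y₁x_n) repeatedly.
  From (x_1, y_1) = (23, 4): x_2 = 23·23 + 33·4·4 = 1057; y_2 = 23·4 + 4·23 = 184.
  From (x_2, y_2) = (1057, 184): x_3 = 23·1057 + 33·4·184 = 48599; y_3 = 23·184 + 4·1057 = 8460.
  From (x_3, y_3) = (48599, 8460): x_4 = 23·48599 + 33·4·8460 = 2234497; y_4 = 23·8460 + 4·48599 = 388976.
  From (x_4, y_4) = (2234497, 388976): x_5 = 23·2234497 + 33·4·388976 = 102738263; y_5 = 23·388976 + 4·2234497 = 17884436.
  From (x_5, y_5) = (102738263, 17884436): x_6 = 23·102738263 + 33·4·17884436 = 4723725601; y_6 = 23·17884436 + 4·102738263 = 822295080.
  From (x_6, y_6) = (4723725601, 822295080): x_7 = 23·4723725601 + 33·4·822295080 = 217188639383; y_7 = 23·822295080 + 4·4723725601 = 37807689244.
Step 3: Verify x_7² - 33·y_7² = 47170905077038818620689 - 47170905077038818620688 = 1 (should be 1). ✓

(x_1, y_1) = (23, 4); (x_7, y_7) = (217188639383, 37807689244).


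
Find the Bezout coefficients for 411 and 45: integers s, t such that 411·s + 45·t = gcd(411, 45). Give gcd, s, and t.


Euclidean algorithm on (411, 45) — divide until remainder is 0:
  411 = 9 · 45 + 6
  45 = 7 · 6 + 3
  6 = 2 · 3 + 0
gcd(411, 45) = 3.
Track Bezout coefficients alongside the remainders: start with r₀ = 411 = a·1 + b·0 (s = 1, t = 0) and r₁ = 45 = a·0 + b·1 (s = 0, t = 1); each new remainder r_{k+1} = r_{k-1} − q_k·r_k inherits s_{k+1} = s_{k-1} − q_k·s_k, t_{k+1} = t_{k-1} − q_k·t_k, so r_k = a·s_k + b·t_k at every step:
  q = 9: r = 6, s = 1 − 9·0 = 1, t = 0 − 9·1 = -9  (check: 411·1 + 45·(-9) = 6)
  q = 7: r = 3, s = 0 − 7·1 = -7, t = 1 − 7·(-9) = 64  (check: 411·(-7) + 45·64 = 3)
The row with r = 3 (the gcd) gives the Bezout coefficients s = -7, t = 64.
Result: 411 · (-7) + 45 · (64) = 3.

gcd(411, 45) = 3; s = -7, t = 64 (check: 411·(-7) + 45·64 = 3).


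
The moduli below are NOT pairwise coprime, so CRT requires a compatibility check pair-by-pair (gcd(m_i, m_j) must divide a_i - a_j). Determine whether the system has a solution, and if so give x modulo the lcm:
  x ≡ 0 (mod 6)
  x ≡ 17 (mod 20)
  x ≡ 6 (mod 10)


Moduli 6, 20, 10 are not pairwise coprime, so CRT works modulo lcm(m_i) when all pairwise compatibility conditions hold.
Pairwise compatibility: gcd(m_i, m_j) must divide a_i - a_j for every pair.
Merge one congruence at a time:
  Start: x ≡ 0 (mod 6).
  Combine with x ≡ 17 (mod 20): gcd(6, 20) = 2, and 17 - 0 = 17 is NOT divisible by 2.
    ⇒ system is inconsistent (no integer solution).

No solution (the system is inconsistent).


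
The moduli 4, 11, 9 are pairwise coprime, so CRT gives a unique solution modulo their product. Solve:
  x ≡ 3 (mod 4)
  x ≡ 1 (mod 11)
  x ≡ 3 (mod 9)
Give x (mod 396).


Moduli 4, 11, 9 are pairwise coprime; by CRT there is a unique solution modulo M = 4 · 11 · 9 = 396.
Solve pairwise, accumulating the modulus:
  Start with x ≡ 3 (mod 4).
  Combine with x ≡ 1 (mod 11): since gcd(4, 11) = 1, we get a unique residue mod 44.
    Write x = 3 + 4·t and substitute into x ≡ 1 (mod 11): 4·t ≡ 1 − 3 = -2 (mod 11).
    Reduce coefficients mod 11: 4·t ≡ 9 (mod 11).
    The inverse of 4 mod 11 is 3 (since 4·3 = 12 = 1·11 + 1), so t ≡ 3·9 = 27 ≡ 5 (mod 11).
    Then x = 3 + 4·5 = 23, valid modulo lcm(4, 11) = 44: x ≡ 23 (mod 44).
  Combine with x ≡ 3 (mod 9): since gcd(44, 9) = 1, we get a unique residue mod 396.
    Write x = 23 + 44·t and substitute into x ≡ 3 (mod 9): 44·t ≡ 3 − 23 = -20 (mod 9).
    Reduce coefficients mod 9: 8·t ≡ 7 (mod 9).
    The inverse of 8 mod 9 is 8 (since 8·8 = 64 = 7·9 + 1), so t ≡ 8·7 = 56 ≡ 2 (mod 9).
    Then x = 23 + 44·2 = 111, valid modulo lcm(44, 9) = 396: x ≡ 111 (mod 396).
Verify: 111 mod 4 = 3 ✓, 111 mod 11 = 1 ✓, 111 mod 9 = 3 ✓.

x ≡ 111 (mod 396).


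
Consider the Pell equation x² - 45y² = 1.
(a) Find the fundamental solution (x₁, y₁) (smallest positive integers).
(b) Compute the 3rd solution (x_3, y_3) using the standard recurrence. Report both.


Step 1: Find the fundamental solution (x₁, y₁) of x² - 45y² = 1.
  Expand √45 as a continued fraction. a₀ = ⌊√45⌋ = 6; iterate m_{k+1} = d_k·a_k − m_k, d_{k+1} = (45 − m_{k+1}²)/d_k, a_{k+1} = ⌊(a₀ + m_{k+1})/d_{k+1}⌋ (starting m₀ = 0, d₀ = 1), with convergents p_k = a_k·p_{k-1} + p_{k-2}, q_k = a_k·q_{k-1} + q_{k-2} (p₋₁ = 1, q₋₁ = 0):
  k = 0: a₀ = 6; p₀/q₀ = 6/1; p₀² − 45·q₀² = 36 − 45 = -9.
  k = 1: m = 6, d = 9, a = ⌊(6 + 6)/9⌋ = 1; p/q = (1·6 + 1)/(1·1 + 0) = 7/1; p² − 45·q² = 49 − 45 = 4.
  k = 2: m = 3, d = 4, a = ⌊(6 + 3)/4⌋ = 2; p/q = (2·7 + 6)/(2·1 + 1) = 20/3; p² − 45·q² = 400 − 405 = -5.
  k = 3: m = 5, d = 5, a = ⌊(6 + 5)/5⌋ = 2; p/q = (2·20 + 7)/(2·3 + 1) = 47/7; p² − 45·q² = 2209 − 2205 = 4.
  k = 4: m = 5, d = 4, a = ⌊(6 + 5)/4⌋ = 2; p/q = (2·47 + 20)/(2·7 + 3) = 114/17; p² − 45·q² = 12996 − 13005 = -9.
  k = 5: m = 3, d = 9, a = ⌊(6 + 3)/9⌋ = 1; p/q = (1·114 + 47)/(1·17 + 7) = 161/24; p² − 45·q² = 25921 − 25920 = 1.
  The first convergent with p² − 45·q² = 1 gives the fundamental solution (x₁, y₁) = (161, 24).
Step 2: Apply the recurrence (x_{n+1}, y_{n+1}) = (x₁x_n + 45y₁y_n, x₁y_n + y₁x_n) repeatedly.
  From (x_1, y_1) = (161, 24): x_2 = 161·161 + 45·24·24 = 51841; y_2 = 161·24 + 24·161 = 7728.
  From (x_2, y_2) = (51841, 7728): x_3 = 161·51841 + 45·24·7728 = 16692641; y_3 = 161·7728 + 24·51841 = 2488392.
Step 3: Verify x_3² - 45·y_3² = 278644263554881 - 278644263554880 = 1 (should be 1). ✓

(x_1, y_1) = (161, 24); (x_3, y_3) = (16692641, 2488392).


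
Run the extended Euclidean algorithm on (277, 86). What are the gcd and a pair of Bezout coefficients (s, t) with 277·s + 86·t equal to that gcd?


Euclidean algorithm on (277, 86) — divide until remainder is 0:
  277 = 3 · 86 + 19
  86 = 4 · 19 + 10
  19 = 1 · 10 + 9
  10 = 1 · 9 + 1
  9 = 9 · 1 + 0
gcd(277, 86) = 1.
Track Bezout coefficients alongside the remainders: start with r₀ = 277 = a·1 + b·0 (s = 1, t = 0) and r₁ = 86 = a·0 + b·1 (s = 0, t = 1); each new remainder r_{k+1} = r_{k-1} − q_k·r_k inherits s_{k+1} = s_{k-1} − q_k·s_k, t_{k+1} = t_{k-1} − q_k·t_k, so r_k = a·s_k + b·t_k at every step:
  q = 3: r = 19, s = 1 − 3·0 = 1, t = 0 − 3·1 = -3  (check: 277·1 + 86·(-3) = 19)
  q = 4: r = 10, s = 0 − 4·1 = -4, t = 1 − 4·(-3) = 13  (check: 277·(-4) + 86·13 = 10)
  q = 1: r = 9, s = 1 − 1·(-4) = 5, t = -3 − 1·13 = -16  (check: 277·5 + 86·(-16) = 9)
  q = 1: r = 1, s = -4 − 1·5 = -9, t = 13 − 1·(-16) = 29  (check: 277·(-9) + 86·29 = 1)
The row with r = 1 (the gcd) gives the Bezout coefficients s = -9, t = 29.
Result: 277 · (-9) + 86 · (29) = 1.

gcd(277, 86) = 1; s = -9, t = 29 (check: 277·(-9) + 86·29 = 1).


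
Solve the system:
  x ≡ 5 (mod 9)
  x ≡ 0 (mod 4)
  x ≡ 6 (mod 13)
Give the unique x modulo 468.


Moduli 9, 4, 13 are pairwise coprime; by CRT there is a unique solution modulo M = 9 · 4 · 13 = 468.
Solve pairwise, accumulating the modulus:
  Start with x ≡ 5 (mod 9).
  Combine with x ≡ 0 (mod 4): since gcd(9, 4) = 1, we get a unique residue mod 36.
    Write x = 5 + 9·t and substitute into x ≡ 0 (mod 4): 9·t ≡ 0 − 5 = -5 (mod 4).
    Reduce coefficients mod 4: 1·t ≡ 3 (mod 4).
    So t ≡ 3 (mod 4).
    Then x = 5 + 9·3 = 32, valid modulo lcm(9, 4) = 36: x ≡ 32 (mod 36).
  Combine with x ≡ 6 (mod 13): since gcd(36, 13) = 1, we get a unique residue mod 468.
    Write x = 32 + 36·t and substitute into x ≡ 6 (mod 13): 36·t ≡ 6 − 32 = -26 (mod 13).
    Reduce coefficients mod 13: 10·t ≡ 0 (mod 13).
    The inverse of 10 mod 13 is 4 (since 10·4 = 40 = 3·13 + 1), so t ≡ 4·0 = 0 ≡ 0 (mod 13).
    Then x = 32 + 36·0 = 32, valid modulo lcm(36, 13) = 468: x ≡ 32 (mod 468).
Verify: 32 mod 9 = 5 ✓, 32 mod 4 = 0 ✓, 32 mod 13 = 6 ✓.

x ≡ 32 (mod 468).


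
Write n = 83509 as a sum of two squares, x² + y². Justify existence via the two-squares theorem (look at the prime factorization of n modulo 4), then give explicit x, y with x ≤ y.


Step 1: Factor n = 83509 = 37^2 · 61.
Step 2: Check the mod-4 condition on each prime factor: 37 ≡ 1 (mod 4), exponent 2; 61 ≡ 1 (mod 4), exponent 1.
All primes ≡ 3 (mod 4) appear to even exponent (or don't appear), so by the two-squares theorem n IS expressible as a sum of two squares.
Step 3: Build a representation. Here n = 37 · 37 · 61 is a product of primes ≡ 1 (mod 4). Each prime p ≡ 1 (mod 4) is itself a sum of two squares; find a² by testing p − a² for a perfect square:
  37: 37 − 1² = 36 = 6² ⇒ 37 = 1² + 6².
  61: 61 − 1² = 60, 61 − 2² = 57, 61 − 3² = 52, 61 − 4² = 45, 61 − 5² = 36 = 6² ⇒ 61 = 5² + 6².
  Combine using the Brahmagupta–Fibonacci identity (a² + b²)(c² + d²) = (ac − bd)² + (ad + bc)² = (ac + bd)² + (ad − bc)²:
  37 · 37 = 1369: from (1² + 6²)(1² + 6²), take (1·1 − 6·6, 1·6 + 6·1) = (1 − 36, 6 + 6) = (-35, 12); dropping signs (only squares matter) gives (35, 12); check 35² + 12² = 1225 + 144 = 1369 ✓.
  1369 · 61 = 83509: from (35² + 12²)(5² + 6²), take (35·5 − 12·6, 35·6 + 12·5) = (175 − 72, 210 + 60) = (103, 270); check 103² + 270² = 10609 + 72900 = 83509 ✓.
Step 4: Order so x ≤ y and verify: 103² + 270² = 10609 + 72900 = 83509 = n. ✓

n = 83509 = 103² + 270² (one valid representation with x ≤ y).


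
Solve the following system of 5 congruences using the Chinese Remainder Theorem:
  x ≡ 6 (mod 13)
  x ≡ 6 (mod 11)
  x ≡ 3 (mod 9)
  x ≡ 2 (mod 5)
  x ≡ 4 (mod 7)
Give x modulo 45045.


Product of moduli M = 13 · 11 · 9 · 5 · 7 = 45045.
Merge one congruence at a time:
  Start: x ≡ 6 (mod 13).
  Combine with x ≡ 6 (mod 11); new modulus lcm = 143.
    Write x = 6 + 13·t and substitute into x ≡ 6 (mod 11): 13·t ≡ 6 − 6 = 0 (mod 11).
    Reduce coefficients mod 11: 2·t ≡ 0 (mod 11).
    The inverse of 2 mod 11 is 6 (since 2·6 = 12 = 1·11 + 1), so t ≡ 6·0 = 0 ≡ 0 (mod 11).
    Then x = 6 + 13·0 = 6, valid modulo lcm(13, 11) = 143: x ≡ 6 (mod 143).
  Combine with x ≡ 3 (mod 9); new modulus lcm = 1287.
    Write x = 6 + 143·t and substitute into x ≡ 3 (mod 9): 143·t ≡ 3 − 6 = -3 (mod 9).
    Reduce coefficients mod 9: 8·t ≡ 6 (mod 9).
    The inverse of 8 mod 9 is 8 (since 8·8 = 64 = 7·9 + 1), so t ≡ 8·6 = 48 ≡ 3 (mod 9).
    Then x = 6 + 143·3 = 435, valid modulo lcm(143, 9) = 1287: x ≡ 435 (mod 1287).
  Combine with x ≡ 2 (mod 5); new modulus lcm = 6435.
    Write x = 435 + 1287·t and substitute into x ≡ 2 (mod 5): 1287·t ≡ 2 − 435 = -433 (mod 5).
    Reduce coefficients mod 5: 2·t ≡ 2 (mod 5).
    The inverse of 2 mod 5 is 3 (since 2·3 = 6 = 1·5 + 1), so t ≡ 3·2 = 6 ≡ 1 (mod 5).
    Then x = 435 + 1287·1 = 1722, valid modulo lcm(1287, 5) = 6435: x ≡ 1722 (mod 6435).
  Combine with x ≡ 4 (mod 7); new modulus lcm = 45045.
    Write x = 1722 + 6435·t and substitute into x ≡ 4 (mod 7): 6435·t ≡ 4 − 1722 = -1718 (mod 7).
    Reduce coefficients mod 7: 2·t ≡ 4 (mod 7).
    The inverse of 2 mod 7 is 4 (since 2·4 = 8 = 1·7 + 1), so t ≡ 4·4 = 16 ≡ 2 (mod 7).
    Then x = 1722 + 6435·2 = 14592, valid modulo lcm(6435, 7) = 45045: x ≡ 14592 (mod 45045).
Verify against each original: 14592 mod 13 = 6, 14592 mod 11 = 6, 14592 mod 9 = 3, 14592 mod 5 = 2, 14592 mod 7 = 4.

x ≡ 14592 (mod 45045).


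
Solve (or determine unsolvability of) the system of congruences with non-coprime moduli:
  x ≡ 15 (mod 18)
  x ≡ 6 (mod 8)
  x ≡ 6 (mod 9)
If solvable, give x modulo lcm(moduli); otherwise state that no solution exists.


Moduli 18, 8, 9 are not pairwise coprime, so CRT works modulo lcm(m_i) when all pairwise compatibility conditions hold.
Pairwise compatibility: gcd(m_i, m_j) must divide a_i - a_j for every pair.
Merge one congruence at a time:
  Start: x ≡ 15 (mod 18).
  Combine with x ≡ 6 (mod 8): gcd(18, 8) = 2, and 6 - 15 = -9 is NOT divisible by 2.
    ⇒ system is inconsistent (no integer solution).

No solution (the system is inconsistent).


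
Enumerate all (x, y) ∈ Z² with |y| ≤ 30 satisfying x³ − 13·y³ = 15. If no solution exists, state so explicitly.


The equation is x³ - 13y³ = 15. For fixed y, x³ = 13·y³ + 15, so a solution requires the RHS to be a perfect cube.
Strategy: iterate y from -30 to 30, compute RHS = 13·y³ + 15, and check whether it is a (positive or negative) perfect cube.
Check small values of y:
  y = 0: RHS = 15 is not a perfect cube.
  y = 1: RHS = 28 is not a perfect cube.
  y = -1: RHS = 2 is not a perfect cube.
  y = 2: RHS = 119 is not a perfect cube.
  y = -2: RHS = -89 is not a perfect cube.
  y = 3: RHS = 366 is not a perfect cube.
  y = -3: RHS = -336 is not a perfect cube.
Continuing the search up to |y| = 30 finds no solutions either.
No (x, y) in the scanned range satisfies the equation.

No integer solutions with |y| ≤ 30.


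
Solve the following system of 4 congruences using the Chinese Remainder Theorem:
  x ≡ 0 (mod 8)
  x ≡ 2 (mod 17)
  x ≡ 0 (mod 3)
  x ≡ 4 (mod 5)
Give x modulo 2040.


Product of moduli M = 8 · 17 · 3 · 5 = 2040.
Merge one congruence at a time:
  Start: x ≡ 0 (mod 8).
  Combine with x ≡ 2 (mod 17); new modulus lcm = 136.
    Write x = 0 + 8·t and substitute into x ≡ 2 (mod 17): 8·t ≡ 2 − 0 = 2 (mod 17).
    The inverse of 8 mod 17 is 15 (since 8·15 = 120 = 7·17 + 1), so t ≡ 15·2 = 30 ≡ 13 (mod 17).
    Then x = 0 + 8·13 = 104, valid modulo lcm(8, 17) = 136: x ≡ 104 (mod 136).
  Combine with x ≡ 0 (mod 3); new modulus lcm = 408.
    Write x = 104 + 136·t and substitute into x ≡ 0 (mod 3): 136·t ≡ 0 − 104 = -104 (mod 3).
    Reduce coefficients mod 3: 1·t ≡ 1 (mod 3).
    So t ≡ 1 (mod 3).
    Then x = 104 + 136·1 = 240, valid modulo lcm(136, 3) = 408: x ≡ 240 (mod 408).
  Combine with x ≡ 4 (mod 5); new modulus lcm = 2040.
    Write x = 240 + 408·t and substitute into x ≡ 4 (mod 5): 408·t ≡ 4 − 240 = -236 (mod 5).
    Reduce coefficients mod 5: 3·t ≡ 4 (mod 5).
    The inverse of 3 mod 5 is 2 (since 3·2 = 6 = 1·5 + 1), so t ≡ 2·4 = 8 ≡ 3 (mod 5).
    Then x = 240 + 408·3 = 1464, valid modulo lcm(408, 5) = 2040: x ≡ 1464 (mod 2040).
Verify against each original: 1464 mod 8 = 0, 1464 mod 17 = 2, 1464 mod 3 = 0, 1464 mod 5 = 4.

x ≡ 1464 (mod 2040).


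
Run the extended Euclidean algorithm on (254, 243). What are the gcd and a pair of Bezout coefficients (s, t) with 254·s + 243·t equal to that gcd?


Euclidean algorithm on (254, 243) — divide until remainder is 0:
  254 = 1 · 243 + 11
  243 = 22 · 11 + 1
  11 = 11 · 1 + 0
gcd(254, 243) = 1.
Track Bezout coefficients alongside the remainders: start with r₀ = 254 = a·1 + b·0 (s = 1, t = 0) and r₁ = 243 = a·0 + b·1 (s = 0, t = 1); each new remainder r_{k+1} = r_{k-1} − q_k·r_k inherits s_{k+1} = s_{k-1} − q_k·s_k, t_{k+1} = t_{k-1} − q_k·t_k, so r_k = a·s_k + b·t_k at every step:
  q = 1: r = 11, s = 1 − 1·0 = 1, t = 0 − 1·1 = -1  (check: 254·1 + 243·(-1) = 11)
  q = 22: r = 1, s = 0 − 22·1 = -22, t = 1 − 22·(-1) = 23  (check: 254·(-22) + 243·23 = 1)
The row with r = 1 (the gcd) gives the Bezout coefficients s = -22, t = 23.
Result: 254 · (-22) + 243 · (23) = 1.

gcd(254, 243) = 1; s = -22, t = 23 (check: 254·(-22) + 243·23 = 1).


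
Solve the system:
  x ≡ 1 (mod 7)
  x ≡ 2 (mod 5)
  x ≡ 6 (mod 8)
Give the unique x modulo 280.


Moduli 7, 5, 8 are pairwise coprime; by CRT there is a unique solution modulo M = 7 · 5 · 8 = 280.
Solve pairwise, accumulating the modulus:
  Start with x ≡ 1 (mod 7).
  Combine with x ≡ 2 (mod 5): since gcd(7, 5) = 1, we get a unique residue mod 35.
    Write x = 1 + 7·t and substitute into x ≡ 2 (mod 5): 7·t ≡ 2 − 1 = 1 (mod 5).
    Reduce coefficients mod 5: 2·t ≡ 1 (mod 5).
    The inverse of 2 mod 5 is 3 (since 2·3 = 6 = 1·5 + 1), so t ≡ 3·1 = 3 ≡ 3 (mod 5).
    Then x = 1 + 7·3 = 22, valid modulo lcm(7, 5) = 35: x ≡ 22 (mod 35).
  Combine with x ≡ 6 (mod 8): since gcd(35, 8) = 1, we get a unique residue mod 280.
    Write x = 22 + 35·t and substitute into x ≡ 6 (mod 8): 35·t ≡ 6 − 22 = -16 (mod 8).
    Reduce coefficients mod 8: 3·t ≡ 0 (mod 8).
    The inverse of 3 mod 8 is 3 (since 3·3 = 9 = 1·8 + 1), so t ≡ 3·0 = 0 ≡ 0 (mod 8).
    Then x = 22 + 35·0 = 22, valid modulo lcm(35, 8) = 280: x ≡ 22 (mod 280).
Verify: 22 mod 7 = 1 ✓, 22 mod 5 = 2 ✓, 22 mod 8 = 6 ✓.

x ≡ 22 (mod 280).


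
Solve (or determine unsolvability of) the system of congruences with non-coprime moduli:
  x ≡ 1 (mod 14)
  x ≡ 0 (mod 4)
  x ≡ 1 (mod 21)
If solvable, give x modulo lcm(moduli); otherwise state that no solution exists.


Moduli 14, 4, 21 are not pairwise coprime, so CRT works modulo lcm(m_i) when all pairwise compatibility conditions hold.
Pairwise compatibility: gcd(m_i, m_j) must divide a_i - a_j for every pair.
Merge one congruence at a time:
  Start: x ≡ 1 (mod 14).
  Combine with x ≡ 0 (mod 4): gcd(14, 4) = 2, and 0 - 1 = -1 is NOT divisible by 2.
    ⇒ system is inconsistent (no integer solution).

No solution (the system is inconsistent).


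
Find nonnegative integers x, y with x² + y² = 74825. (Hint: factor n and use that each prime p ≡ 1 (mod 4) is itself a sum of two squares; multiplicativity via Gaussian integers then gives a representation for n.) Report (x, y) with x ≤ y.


Step 1: Factor n = 74825 = 5^2 · 41 · 73.
Step 2: Check the mod-4 condition on each prime factor: 5 ≡ 1 (mod 4), exponent 2; 41 ≡ 1 (mod 4), exponent 1; 73 ≡ 1 (mod 4), exponent 1.
All primes ≡ 3 (mod 4) appear to even exponent (or don't appear), so by the two-squares theorem n IS expressible as a sum of two squares.
Step 3: Build a representation. Group n = k² · m with k = 5 and m = 41 · 73 = 2993 (a product of primes ≡ 1 (mod 4)); a representation of m scales to one of n via (k·x)² + (k·y)² = k²(x² + y²). Each prime p ≡ 1 (mod 4) is itself a sum of two squares; find a² by testing p − a² for a perfect square:
  41: 41 − 1² = 40, 41 − 2² = 37, 41 − 3² = 32, 41 − 4² = 25 = 5² ⇒ 41 = 4² + 5².
  73: 73 − 1² = 72, 73 − 2² = 69, 73 − 3² = 64 = 8² ⇒ 73 = 3² + 8².
  Combine using the Brahmagupta–Fibonacci identity (a² + b²)(c² + d²) = (ac − bd)² + (ad + bc)² = (ac + bd)² + (ad − bc)²:
  41 · 73 = 2993: from (4² + 5²)(3² + 8²), take (4·3 − 5·8, 4·8 + 5·3) = (12 − 40, 32 + 15) = (-28, 47); dropping signs (only squares matter) gives (28, 47); check 28² + 47² = 784 + 2209 = 2993 ✓.
  Scale by k = 5: (5·28, 5·47) = (140, 235).
Step 4: Order so x ≤ y and verify: 140² + 235² = 19600 + 55225 = 74825 = n. ✓

n = 74825 = 140² + 235² (one valid representation with x ≤ y).


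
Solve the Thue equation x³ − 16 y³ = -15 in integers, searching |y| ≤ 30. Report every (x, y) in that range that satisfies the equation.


The equation is x³ - 16y³ = -15. For fixed y, x³ = 16·y³ − 15, so a solution requires the RHS to be a perfect cube.
Strategy: iterate y from -30 to 30, compute RHS = 16·y³ − 15, and check whether it is a (positive or negative) perfect cube.
Check small values of y:
  y = 0: RHS = -15 is not a perfect cube.
  y = 1: RHS = 1 = (1)³ ⇒ x = 1 works.
  y = -1: RHS = -31 is not a perfect cube.
  y = 2: RHS = 113 is not a perfect cube.
  y = -2: RHS = -143 is not a perfect cube.
  y = 3: RHS = 417 is not a perfect cube.
  y = -3: RHS = -447 is not a perfect cube.
Continuing the search up to |y| = 30 finds no further solutions beyond those listed.
Collected solutions: (1, 1).

Solutions (with |y| ≤ 30): (1, 1).


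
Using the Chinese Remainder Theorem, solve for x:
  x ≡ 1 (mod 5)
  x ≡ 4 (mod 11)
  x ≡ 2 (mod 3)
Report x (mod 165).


Moduli 5, 11, 3 are pairwise coprime; by CRT there is a unique solution modulo M = 5 · 11 · 3 = 165.
Solve pairwise, accumulating the modulus:
  Start with x ≡ 1 (mod 5).
  Combine with x ≡ 4 (mod 11): since gcd(5, 11) = 1, we get a unique residue mod 55.
    Write x = 1 + 5·t and substitute into x ≡ 4 (mod 11): 5·t ≡ 4 − 1 = 3 (mod 11).
    The inverse of 5 mod 11 is 9 (since 5·9 = 45 = 4·11 + 1), so t ≡ 9·3 = 27 ≡ 5 (mod 11).
    Then x = 1 + 5·5 = 26, valid modulo lcm(5, 11) = 55: x ≡ 26 (mod 55).
  Combine with x ≡ 2 (mod 3): since gcd(55, 3) = 1, we get a unique residue mod 165.
    Write x = 26 + 55·t and substitute into x ≡ 2 (mod 3): 55·t ≡ 2 − 26 = -24 (mod 3).
    Reduce coefficients mod 3: 1·t ≡ 0 (mod 3).
    So t ≡ 0 (mod 3).
    Then x = 26 + 55·0 = 26, valid modulo lcm(55, 3) = 165: x ≡ 26 (mod 165).
Verify: 26 mod 5 = 1 ✓, 26 mod 11 = 4 ✓, 26 mod 3 = 2 ✓.

x ≡ 26 (mod 165).


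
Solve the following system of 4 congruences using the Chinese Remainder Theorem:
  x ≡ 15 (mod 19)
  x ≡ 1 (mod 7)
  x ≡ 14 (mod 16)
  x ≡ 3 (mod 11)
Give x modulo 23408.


Product of moduli M = 19 · 7 · 16 · 11 = 23408.
Merge one congruence at a time:
  Start: x ≡ 15 (mod 19).
  Combine with x ≡ 1 (mod 7); new modulus lcm = 133.
    Write x = 15 + 19·t and substitute into x ≡ 1 (mod 7): 19·t ≡ 1 − 15 = -14 (mod 7).
    Reduce coefficients mod 7: 5·t ≡ 0 (mod 7).
    The inverse of 5 mod 7 is 3 (since 5·3 = 15 = 2·7 + 1), so t ≡ 3·0 = 0 ≡ 0 (mod 7).
    Then x = 15 + 19·0 = 15, valid modulo lcm(19, 7) = 133: x ≡ 15 (mod 133).
  Combine with x ≡ 14 (mod 16); new modulus lcm = 2128.
    Write x = 15 + 133·t and substitute into x ≡ 14 (mod 16): 133·t ≡ 14 − 15 = -1 (mod 16).
    Reduce coefficients mod 16: 5·t ≡ 15 (mod 16).
    The inverse of 5 mod 16 is 13 (since 5·13 = 65 = 4·16 + 1), so t ≡ 13·15 = 195 ≡ 3 (mod 16).
    Then x = 15 + 133·3 = 414, valid modulo lcm(133, 16) = 2128: x ≡ 414 (mod 2128).
  Combine with x ≡ 3 (mod 11); new modulus lcm = 23408.
    Write x = 414 + 2128·t and substitute into x ≡ 3 (mod 11): 2128·t ≡ 3 − 414 = -411 (mod 11).
    Reduce coefficients mod 11: 5·t ≡ 7 (mod 11).
    The inverse of 5 mod 11 is 9 (since 5·9 = 45 = 4·11 + 1), so t ≡ 9·7 = 63 ≡ 8 (mod 11).
    Then x = 414 + 2128·8 = 17438, valid modulo lcm(2128, 11) = 23408: x ≡ 17438 (mod 23408).
Verify against each original: 17438 mod 19 = 15, 17438 mod 7 = 1, 17438 mod 16 = 14, 17438 mod 11 = 3.

x ≡ 17438 (mod 23408).


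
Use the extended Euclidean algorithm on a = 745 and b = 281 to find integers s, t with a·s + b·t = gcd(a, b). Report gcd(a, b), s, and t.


Euclidean algorithm on (745, 281) — divide until remainder is 0:
  745 = 2 · 281 + 183
  281 = 1 · 183 + 98
  183 = 1 · 98 + 85
  98 = 1 · 85 + 13
  85 = 6 · 13 + 7
  13 = 1 · 7 + 6
  7 = 1 · 6 + 1
  6 = 6 · 1 + 0
gcd(745, 281) = 1.
Track Bezout coefficients alongside the remainders: start with r₀ = 745 = a·1 + b·0 (s = 1, t = 0) and r₁ = 281 = a·0 + b·1 (s = 0, t = 1); each new remainder r_{k+1} = r_{k-1} − q_k·r_k inherits s_{k+1} = s_{k-1} − q_k·s_k, t_{k+1} = t_{k-1} − q_k·t_k, so r_k = a·s_k + b·t_k at every step:
  q = 2: r = 183, s = 1 − 2·0 = 1, t = 0 − 2·1 = -2  (check: 745·1 + 281·(-2) = 183)
  q = 1: r = 98, s = 0 − 1·1 = -1, t = 1 − 1·(-2) = 3  (check: 745·(-1) + 281·3 = 98)
  q = 1: r = 85, s = 1 − 1·(-1) = 2, t = -2 − 1·3 = -5  (check: 745·2 + 281·(-5) = 85)
  q = 1: r = 13, s = -1 − 1·2 = -3, t = 3 − 1·(-5) = 8  (check: 745·(-3) + 281·8 = 13)
  q = 6: r = 7, s = 2 − 6·(-3) = 20, t = -5 − 6·8 = -53  (check: 745·20 + 281·(-53) = 7)
  q = 1: r = 6, s = -3 − 1·20 = -23, t = 8 − 1·(-53) = 61  (check: 745·(-23) + 281·61 = 6)
  q = 1: r = 1, s = 20 − 1·(-23) = 43, t = -53 − 1·61 = -114  (check: 745·43 + 281·(-114) = 1)
The row with r = 1 (the gcd) gives the Bezout coefficients s = 43, t = -114.
Result: 745 · (43) + 281 · (-114) = 1.

gcd(745, 281) = 1; s = 43, t = -114 (check: 745·43 + 281·(-114) = 1).


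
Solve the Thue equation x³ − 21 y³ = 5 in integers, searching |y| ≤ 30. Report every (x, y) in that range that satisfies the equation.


The equation is x³ - 21y³ = 5. For fixed y, x³ = 21·y³ + 5, so a solution requires the RHS to be a perfect cube.
Strategy: iterate y from -30 to 30, compute RHS = 21·y³ + 5, and check whether it is a (positive or negative) perfect cube.
Check small values of y:
  y = 0: RHS = 5 is not a perfect cube.
  y = 1: RHS = 26 is not a perfect cube.
  y = -1: RHS = -16 is not a perfect cube.
  y = 2: RHS = 173 is not a perfect cube.
  y = -2: RHS = -163 is not a perfect cube.
  y = 3: RHS = 572 is not a perfect cube.
  y = -3: RHS = -562 is not a perfect cube.
Continuing the search up to |y| = 30 finds no solutions either.
No (x, y) in the scanned range satisfies the equation.

No integer solutions with |y| ≤ 30.


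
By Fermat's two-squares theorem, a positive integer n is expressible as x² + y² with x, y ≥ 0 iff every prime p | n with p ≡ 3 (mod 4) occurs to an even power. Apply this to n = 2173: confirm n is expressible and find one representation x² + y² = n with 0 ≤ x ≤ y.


Step 1: Factor n = 2173 = 41 · 53.
Step 2: Check the mod-4 condition on each prime factor: 41 ≡ 1 (mod 4), exponent 1; 53 ≡ 1 (mod 4), exponent 1.
All primes ≡ 3 (mod 4) appear to even exponent (or don't appear), so by the two-squares theorem n IS expressible as a sum of two squares.
Step 3: Build a representation. Here n = 41 · 53 is a product of primes ≡ 1 (mod 4). Each prime p ≡ 1 (mod 4) is itself a sum of two squares; find a² by testing p − a² for a perfect square:
  41: 41 − 1² = 40, 41 − 2² = 37, 41 − 3² = 32, 41 − 4² = 25 = 5² ⇒ 41 = 4² + 5².
  53: 53 − 1² = 52, 53 − 2² = 49 = 7² ⇒ 53 = 2² + 7².
  Combine using the Brahmagupta–Fibonacci identity (a² + b²)(c² + d²) = (ac − bd)² + (ad + bc)² = (ac + bd)² + (ad − bc)²:
  41 · 53 = 2173: from (4² + 5²)(2² + 7²), take (4·2 − 5·7, 4·7 + 5·2) = (8 − 35, 28 + 10) = (-27, 38); dropping signs (only squares matter) gives (27, 38); check 27² + 38² = 729 + 1444 = 2173 ✓.
Step 4: Order so x ≤ y and verify: 27² + 38² = 729 + 1444 = 2173 = n. ✓

n = 2173 = 27² + 38² (one valid representation with x ≤ y).


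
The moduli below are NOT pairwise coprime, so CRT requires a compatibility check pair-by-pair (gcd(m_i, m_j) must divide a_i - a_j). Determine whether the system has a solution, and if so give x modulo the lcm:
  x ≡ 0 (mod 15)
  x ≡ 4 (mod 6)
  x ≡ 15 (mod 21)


Moduli 15, 6, 21 are not pairwise coprime, so CRT works modulo lcm(m_i) when all pairwise compatibility conditions hold.
Pairwise compatibility: gcd(m_i, m_j) must divide a_i - a_j for every pair.
Merge one congruence at a time:
  Start: x ≡ 0 (mod 15).
  Combine with x ≡ 4 (mod 6): gcd(15, 6) = 3, and 4 - 0 = 4 is NOT divisible by 3.
    ⇒ system is inconsistent (no integer solution).

No solution (the system is inconsistent).


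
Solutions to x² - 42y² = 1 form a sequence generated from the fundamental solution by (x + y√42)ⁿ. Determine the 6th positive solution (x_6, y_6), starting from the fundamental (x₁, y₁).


Step 1: Find the fundamental solution (x₁, y₁) of x² - 42y² = 1.
  Expand √42 as a continued fraction. a₀ = ⌊√42⌋ = 6; iterate m_{k+1} = d_k·a_k − m_k, d_{k+1} = (42 − m_{k+1}²)/d_k, a_{k+1} = ⌊(a₀ + m_{k+1})/d_{k+1}⌋ (starting m₀ = 0, d₀ = 1), with convergents p_k = a_k·p_{k-1} + p_{k-2}, q_k = a_k·q_{k-1} + q_{k-2} (p₋₁ = 1, q₋₁ = 0):
  k = 0: a₀ = 6; p₀/q₀ = 6/1; p₀² − 42·q₀² = 36 − 42 = -6.
  k = 1: m = 6, d = 6, a = ⌊(6 + 6)/6⌋ = 2; p/q = (2·6 + 1)/(2·1 + 0) = 13/2; p² − 42·q² = 169 − 168 = 1.
  The first convergent with p² − 42·q² = 1 gives the fundamental solution (x₁, y₁) = (13, 2).
Step 2: Apply the recurrence (x_{n+1}, y_{n+1}) = (x₁x_n + 42y₁y_n, x₁y_n + y₁x_n) repeatedly.
  From (x_1, y_1) = (13, 2): x_2 = 13·13 + 42·2·2 = 337; y_2 = 13·2 + 2·13 = 52.
  From (x_2, y_2) = (337, 52): x_3 = 13·337 + 42·2·52 = 8749; y_3 = 13·52 + 2·337 = 1350.
  From (x_3, y_3) = (8749, 1350): x_4 = 13·8749 + 42·2·1350 = 227137; y_4 = 13·1350 + 2·8749 = 35048.
  From (x_4, y_4) = (227137, 35048): x_5 = 13·227137 + 42·2·35048 = 5896813; y_5 = 13·35048 + 2·227137 = 909898.
  From (x_5, y_5) = (5896813, 909898): x_6 = 13·5896813 + 42·2·909898 = 153090001; y_6 = 13·909898 + 2·5896813 = 23622300.
Step 3: Verify x_6² - 42·y_6² = 23436548406180001 - 23436548406180000 = 1 (should be 1). ✓

(x_1, y_1) = (13, 2); (x_6, y_6) = (153090001, 23622300).


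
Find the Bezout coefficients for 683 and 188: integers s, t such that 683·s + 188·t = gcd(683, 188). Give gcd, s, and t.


Euclidean algorithm on (683, 188) — divide until remainder is 0:
  683 = 3 · 188 + 119
  188 = 1 · 119 + 69
  119 = 1 · 69 + 50
  69 = 1 · 50 + 19
  50 = 2 · 19 + 12
  19 = 1 · 12 + 7
  12 = 1 · 7 + 5
  7 = 1 · 5 + 2
  5 = 2 · 2 + 1
  2 = 2 · 1 + 0
gcd(683, 188) = 1.
Track Bezout coefficients alongside the remainders: start with r₀ = 683 = a·1 + b·0 (s = 1, t = 0) and r₁ = 188 = a·0 + b·1 (s = 0, t = 1); each new remainder r_{k+1} = r_{k-1} − q_k·r_k inherits s_{k+1} = s_{k-1} − q_k·s_k, t_{k+1} = t_{k-1} − q_k·t_k, so r_k = a·s_k + b·t_k at every step:
  q = 3: r = 119, s = 1 − 3·0 = 1, t = 0 − 3·1 = -3  (check: 683·1 + 188·(-3) = 119)
  q = 1: r = 69, s = 0 − 1·1 = -1, t = 1 − 1·(-3) = 4  (check: 683·(-1) + 188·4 = 69)
  q = 1: r = 50, s = 1 − 1·(-1) = 2, t = -3 − 1·4 = -7  (check: 683·2 + 188·(-7) = 50)
  q = 1: r = 19, s = -1 − 1·2 = -3, t = 4 − 1·(-7) = 11  (check: 683·(-3) + 188·11 = 19)
  q = 2: r = 12, s = 2 − 2·(-3) = 8, t = -7 − 2·11 = -29  (check: 683·8 + 188·(-29) = 12)
  q = 1: r = 7, s = -3 − 1·8 = -11, t = 11 − 1·(-29) = 40  (check: 683·(-11) + 188·40 = 7)
  q = 1: r = 5, s = 8 − 1·(-11) = 19, t = -29 − 1·40 = -69  (check: 683·19 + 188·(-69) = 5)
  q = 1: r = 2, s = -11 − 1·19 = -30, t = 40 − 1·(-69) = 109  (check: 683·(-30) + 188·109 = 2)
  q = 2: r = 1, s = 19 − 2·(-30) = 79, t = -69 − 2·109 = -287  (check: 683·79 + 188·(-287) = 1)
The row with r = 1 (the gcd) gives the Bezout coefficients s = 79, t = -287.
Result: 683 · (79) + 188 · (-287) = 1.

gcd(683, 188) = 1; s = 79, t = -287 (check: 683·79 + 188·(-287) = 1).
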